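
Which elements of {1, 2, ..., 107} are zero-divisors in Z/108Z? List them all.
An element a ∈ Z/108Z (with a ≠ 0) is a zero-divisor iff gcd(a, 108) > 1 (because a is a unit precisely when gcd(a, n) = 1, and in Z/nZ every nonzero, non-unit element is a zero-divisor). Scan a = 1, ..., 107 and keep those with gcd(a, 108) > 1:
  gcd(2, 108) = 2, gcd(3, 108) = 3, gcd(4, 108) = 4, gcd(6, 108) = 6, gcd(8, 108) = 4, gcd(9, 108) = 9, gcd(10, 108) = 2, gcd(12, 108) = 12, gcd(14, 108) = 2, gcd(15, 108) = 3, gcd(16, 108) = 4, gcd(18, 108) = 18, gcd(20, 108) = 4, gcd(21, 108) = 3, gcd(22, 108) = 2, gcd(24, 108) = 12, gcd(26, 108) = 2, gcd(27, 108) = 27, gcd(28, 108) = 4, gcd(30, 108) = 6, gcd(32, 108) = 4, gcd(33, 108) = 3, gcd(34, 108) = 2, gcd(36, 108) = 36, gcd(38, 108) = 2, gcd(39, 108) = 3, gcd(40, 108) = 4, gcd(42, 108) = 6, gcd(44, 108) = 4, gcd(45, 108) = 9, gcd(46, 108) = 2, gcd(48, 108) = 12, gcd(50, 108) = 2, gcd(51, 108) = 3, gcd(52, 108) = 4, gcd(54, 108) = 54, gcd(56, 108) = 4, gcd(57, 108) = 3, gcd(58, 108) = 2, gcd(60, 108) = 12, gcd(62, 108) = 2, gcd(63, 108) = 9, gcd(64, 108) = 4, gcd(66, 108) = 6, gcd(68, 108) = 4, gcd(69, 108) = 3, gcd(70, 108) = 2, gcd(72, 108) = 36, gcd(74, 108) = 2, gcd(75, 108) = 3, gcd(76, 108) = 4, gcd(78, 108) = 6, gcd(80, 108) = 4, gcd(81, 108) = 27, gcd(82, 108) = 2, gcd(84, 108) = 12, gcd(86, 108) = 2, gcd(87, 108) = 3, gcd(88, 108) = 4, gcd(90, 108) = 18, gcd(92, 108) = 4, gcd(93, 108) = 3, gcd(94, 108) = 2, gcd(96, 108) = 12, gcd(98, 108) = 2, gcd(99, 108) = 9, gcd(100, 108) = 4, gcd(102, 108) = 6, gcd(104, 108) = 4, gcd(105, 108) = 3, gcd(106, 108) = 2.
All other a ∈ {1, ..., 107} have gcd(a, 108) = 1 and are units. So the nonzero zero-divisors are exactly the 71 values of a appearing in this scan.

Final answer: nonzero zero-divisors of Z/108Z = {2, 3, 4, 6, 8, 9, 10, 12, 14, 15, 16, 18, 20, 21, 22, 24, 26, 27, 28, 30, 32, 33, 34, 36, 38, 39, 40, 42, 44, 45, 46, 48, 50, 51, 52, 54, 56, 57, 58, 60, 62, 63, 64, 66, 68, 69, 70, 72, 74, 75, 76, 78, 80, 81, 82, 84, 86, 87, 88, 90, 92, 93, 94, 96, 98, 99, 100, 102, 104, 105, 106}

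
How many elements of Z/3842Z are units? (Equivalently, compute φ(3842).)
Z/3842Z has φ(3842) = 1792 units

An element a ∈ Z/3842Z is a unit iff gcd(a, 3842) = 1, so the number of units is φ(3842). φ is multiplicative, with φ(p^e) = p^e − p^(e−1). Factorise 3842 = 2 · 17 · 113. Then
  φ(3842) = (2 − 1) · (17 − 1) · (113 − 1) = 1 · 16 · 112 = 1792.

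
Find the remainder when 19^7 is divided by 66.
13

Use repeated squaring. Binary(7) = 111. Walk through the bits of the exponent 7 left-to-right: at each bit after the leading one, square the running value, then multiply by 19 if the bit is 1 (always reducing mod 66):
  bit 1 = 1 (leading): start with 19.
  bit 2 = 1: square 19^2 = 361 ≡ 31; bit is 1, so multiply 31·19 = 589 ≡ 61 (mod 66).
  bit 3 = 1: square 61^2 = 3721 ≡ 25; bit is 1, so multiply 25·19 = 475 ≡ 13 (mod 66).
Final value: 19^7 ≡ 13 (mod 66).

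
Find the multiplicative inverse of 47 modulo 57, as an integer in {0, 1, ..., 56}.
47^(−1) ≡ 17 (mod 57)

Apply the extended Euclidean algorithm to (57, 47), tracking rows (r, s, t) with s·57 + t·47 = r. Each division r_prev = q·r_cur + r_new produces the new row as (previous row) − q·(current row):
  row A: (57, 1, 0)   [1·57 + 0·47 = 57]
  row B: (47, 0, 1)   [0·57 + 1·47 = 47]
  57 = 1·47 + 10   → row C = row A − 1·row B = (10, 1, −1)   [check: 1·57 − 1·47 = 10]
  47 = 4·10 + 7   → row D = row B − 4·row C = (7, −4, 5)   [check: −4·57 + 5·47 = 7]
  10 = 1·7 + 3   → row E = row C − 1·row D = (3, 5, −6)   [check: 5·57 − 6·47 = 3]
  7 = 2·3 + 1   → row F = row D − 2·row E = (1, −14, 17)   [check: −14·57 + 17·47 = 1]
  3 = 3·1 + 0   → remainder 0, stop. gcd = 1 (last nonzero row F).
The gcd is 1, so 47 is invertible mod 57. The last nonzero row gives −14·57 + 17·47 = 1, so t = 17. So 47^(−1) ≡ 17 (mod 57). Verify: 47 · 17 = 799 ≡ 1 (mod 57). ✓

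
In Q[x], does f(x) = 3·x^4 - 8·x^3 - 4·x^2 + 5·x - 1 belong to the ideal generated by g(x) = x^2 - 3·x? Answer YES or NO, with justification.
NO

In Q[x] the ideal (g) consists of all multiples of g, so f ∈ (g) iff g | f, i.e. iff the remainder of f on division by g is 0. Divide f by g (g is monic, so eliminate the leading term of the running remainder at each step):
  leading term 3·x^4: subtract (3·x^2)·g(x) = 3·x^4 - 9·x^3, leaving x^3 - 4·x^2 + 5·x - 1
  leading term x^3: subtract (x)·g(x) = x^3 - 3·x^2, leaving -x^2 + 5·x - 1
  leading term -x^2: subtract (-1)·g(x) = -x^2 + 3·x, leaving 2·x - 1
The remainder r(x) = 2·x - 1 ≠ 0 (and deg r < deg g), so g ∤ f, i.e. f ∉ (g).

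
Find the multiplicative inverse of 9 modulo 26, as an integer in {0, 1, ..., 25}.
9^(−1) ≡ 3 (mod 26)

Apply the extended Euclidean algorithm to (26, 9), tracking rows (r, s, t) with s·26 + t·9 = r. Each division r_prev = q·r_cur + r_new produces the new row as (previous row) − q·(current row):
  row A: (26, 1, 0)   [1·26 + 0·9 = 26]
  row B: (9, 0, 1)   [0·26 + 1·9 = 9]
  26 = 2·9 + 8   → row C = row A − 2·row B = (8, 1, −2)   [check: 1·26 − 2·9 = 8]
  9 = 1·8 + 1   → row D = row B − 1·row C = (1, −1, 3)   [check: −1·26 + 3·9 = 1]
  8 = 8·1 + 0   → remainder 0, stop. gcd = 1 (last nonzero row D).
The gcd is 1, so 9 is invertible mod 26. The last nonzero row gives −1·26 + 3·9 = 1, so t = 3. So 9^(−1) ≡ 3 (mod 26). Verify: 9 · 3 = 27 ≡ 1 (mod 26). ✓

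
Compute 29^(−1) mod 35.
29^(−1) ≡ 29 (mod 35)

Apply the extended Euclidean algorithm to (35, 29), tracking rows (r, s, t) with s·35 + t·29 = r. Each division r_prev = q·r_cur + r_new produces the new row as (previous row) − q·(current row):
  row A: (35, 1, 0)   [1·35 + 0·29 = 35]
  row B: (29, 0, 1)   [0·35 + 1·29 = 29]
  35 = 1·29 + 6   → row C = row A − 1·row B = (6, 1, −1)   [check: 1·35 − 1·29 = 6]
  29 = 4·6 + 5   → row D = row B − 4·row C = (5, −4, 5)   [check: −4·35 + 5·29 = 5]
  6 = 1·5 + 1   → row E = row C − 1·row D = (1, 5, −6)   [check: 5·35 − 6·29 = 1]
  5 = 5·1 + 0   → remainder 0, stop. gcd = 1 (last nonzero row E).
The gcd is 1, so 29 is invertible mod 35. The last nonzero row gives 5·35 − 6·29 = 1, so t = −6. So 29^(−1) ≡ −6 ≡ 29 (mod 35). Verify: 29 · 29 = 841 ≡ 1 (mod 35). ✓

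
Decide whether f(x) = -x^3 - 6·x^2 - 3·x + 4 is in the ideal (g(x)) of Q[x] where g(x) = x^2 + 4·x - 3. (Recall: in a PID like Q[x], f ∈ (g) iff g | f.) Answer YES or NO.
NO

In Q[x] the ideal (g) consists of all multiples of g, so f ∈ (g) iff g | f, i.e. iff the remainder of f on division by g is 0. Divide f by g (g is monic, so eliminate the leading term of the running remainder at each step):
  leading term -x^3: subtract (-x)·g(x) = -x^3 - 4·x^2 + 3·x, leaving -2·x^2 - 6·x + 4
  leading term -2·x^2: subtract (-2)·g(x) = -2·x^2 - 8·x + 6, leaving 2·x - 2
The remainder r(x) = 2·x - 2 ≠ 0 (and deg r < deg g), so g ∤ f, i.e. f ∉ (g).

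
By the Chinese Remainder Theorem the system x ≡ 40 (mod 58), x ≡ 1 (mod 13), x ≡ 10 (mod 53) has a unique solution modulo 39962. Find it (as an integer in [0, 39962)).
The moduli 58, 13, 53 are pairwise coprime, so by the CRT there is a unique solution mod 58·13·53 = 39962.
Solve by successive substitution. Start with x ≡ 40 (mod 58).
  Combine with x ≡ 1 (mod 13): write x = 40 + 58·t and require 40 + 58·t ≡ 1 (mod 13), i.e. 58·t ≡ 1 − 40 ≡ 0 (mod 13). Since 58^(−1) ≡ 11 (mod 13) (58 ≡ 6 (mod 13)), t ≡ 11·0 ≡ 0 (mod 13). So x ≡ 40 + 58·0 = 40 (mod 754).
  Combine with x ≡ 10 (mod 53): write x = 40 + 754·t and require 40 + 754·t ≡ 10 (mod 53), i.e. 754·t ≡ 10 − 40 ≡ 23 (mod 53). Since 754^(−1) ≡ 31 (mod 53) (754 ≡ 12 (mod 53)), t ≡ 31·23 ≡ 24 (mod 53). So x ≡ 40 + 754·24 = 18136 (mod 39962).
Unique solution in [0, 39962): x = 18136.

Final answer: x ≡ 18136 (mod 39962); the representative in [0, 39962) is 18136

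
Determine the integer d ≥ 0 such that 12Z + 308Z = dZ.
In the PID Z, (a, b) is generated by gcd(a, b). Compute gcd(308, 12) with the extended Euclidean algorithm, tracking rows (r, s, t) with s·308 + t·12 = r:
  row A: (308, 1, 0)   [1·308 + 0·12 = 308]
  row B: (12, 0, 1)   [0·308 + 1·12 = 12]
  308 = 25·12 + 8   → row C = row A − 25·row B = (8, 1, −25)   [check: 1·308 − 25·12 = 8]
  12 = 1·8 + 4   → row D = row B − 1·row C = (4, −1, 26)   [check: −1·308 + 26·12 = 4]
  8 = 2·4 + 0   → remainder 0, stop. gcd = 4 (last nonzero row D).
So gcd(12, 308) = 4, with Bézout identity −1·308 + 26·12 = 4. Containment (⊇): the Bézout identity exhibits 4 as an element of (12, 308), giving (4) ⊆ (12, 308). Containment (⊆): since 4 | 12 and 4 | 308 (12 = 4·3, 308 = 4·77), every Z-linear combination of 12 and 308 is divisible by 4, so (12, 308) ⊆ (4). Therefore (12, 308) = (4), d = 4.

Final answer: (12, 308) = (4); d = 4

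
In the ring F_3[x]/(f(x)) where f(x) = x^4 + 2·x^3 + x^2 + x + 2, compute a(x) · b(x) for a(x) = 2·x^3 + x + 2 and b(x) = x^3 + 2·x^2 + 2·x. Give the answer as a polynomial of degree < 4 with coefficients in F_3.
a · b ≡ 2·x^3 + 2·x^2 + x (mod f(x))

Multiply as integer polynomials: a · b = 2·x^6 + 4·x^5 + 5·x^4 + 4·x^3 + 6·x^2 + 4·x. Reducing coefficients mod 3: a · b ≡ 2·x^6 + x^5 + 2·x^4 + x^3 + x. Now divide by f(x) = x^4 + 2·x^3 + x^2 + x + 2 in F_3[x], eliminating the leading term at each step:
  leading term 2·x^6: subtract (2·x^2)·f(x) = 2·x^6 + x^5 + 2·x^4 + 2·x^3 + x^2, leaving 2·x^3 + 2·x^2 + x (coefficients mod 3)
The degree is now < 4, so this is the remainder. Hence a · b ≡ 2·x^3 + 2·x^2 + x in F_3[x]/(f).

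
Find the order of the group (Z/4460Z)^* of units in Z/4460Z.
|(Z/4460Z)^*| = 1776

(Z/4460Z)^* consists of the classes a with gcd(a, 4460) = 1, so its order is φ(4460). φ is multiplicative, with φ(p^e) = p^e − p^(e−1). Factorise 4460 = 2^2 · 5 · 223. Then
  φ(4460) = (2^2 − 2^1) · (5 − 1) · (223 − 1) = 2 · 4 · 222 = 1776.
Thus |(Z/4460Z)^*| = 1776.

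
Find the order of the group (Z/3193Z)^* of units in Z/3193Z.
|(Z/3193Z)^*| = 3060

(Z/3193Z)^* consists of the classes a with gcd(a, 3193) = 1, so its order is φ(3193). φ is multiplicative, with φ(p^e) = p^e − p^(e−1). Factorise 3193 = 31 · 103. Then
  φ(3193) = (31 − 1) · (103 − 1) = 30 · 102 = 3060.
Thus |(Z/3193Z)^*| = 3060.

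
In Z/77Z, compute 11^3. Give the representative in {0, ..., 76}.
Use repeated squaring. Binary(3) = 11. Walk through the bits of the exponent 3 left-to-right: at each bit after the leading one, square the running value, then multiply by 11 if the bit is 1 (always reducing mod 77):
  bit 1 = 1 (leading): start with 11.
  bit 2 = 1: square 11^2 = 121 ≡ 44; bit is 1, so multiply 44·11 = 484 ≡ 22 (mod 77).
Final value: 11^3 ≡ 22 (mod 77).

Final answer: 22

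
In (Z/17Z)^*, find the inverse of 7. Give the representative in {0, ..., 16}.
7^(−1) ≡ 5 (mod 17)

Apply the extended Euclidean algorithm to (17, 7), tracking rows (r, s, t) with s·17 + t·7 = r. Each division r_prev = q·r_cur + r_new produces the new row as (previous row) − q·(current row):
  row A: (17, 1, 0)   [1·17 + 0·7 = 17]
  row B: (7, 0, 1)   [0·17 + 1·7 = 7]
  17 = 2·7 + 3   → row C = row A − 2·row B = (3, 1, −2)   [check: 1·17 − 2·7 = 3]
  7 = 2·3 + 1   → row D = row B − 2·row C = (1, −2, 5)   [check: −2·17 + 5·7 = 1]
  3 = 3·1 + 0   → remainder 0, stop. gcd = 1 (last nonzero row D).
The gcd is 1, so 7 is invertible mod 17. The last nonzero row gives −2·17 + 5·7 = 1, so t = 5. So 7^(−1) ≡ 5 (mod 17). Verify: 7 · 5 = 35 ≡ 1 (mod 17). ✓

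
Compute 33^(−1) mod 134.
33^(−1) ≡ 65 (mod 134)

Apply the extended Euclidean algorithm to (134, 33), tracking rows (r, s, t) with s·134 + t·33 = r. Each division r_prev = q·r_cur + r_new produces the new row as (previous row) − q·(current row):
  row A: (134, 1, 0)   [1·134 + 0·33 = 134]
  row B: (33, 0, 1)   [0·134 + 1·33 = 33]
  134 = 4·33 + 2   → row C = row A − 4·row B = (2, 1, −4)   [check: 1·134 − 4·33 = 2]
  33 = 16·2 + 1   → row D = row B − 16·row C = (1, −16, 65)   [check: −16·134 + 65·33 = 1]
  2 = 2·1 + 0   → remainder 0, stop. gcd = 1 (last nonzero row D).
The gcd is 1, so 33 is invertible mod 134. The last nonzero row gives −16·134 + 65·33 = 1, so t = 65. So 33^(−1) ≡ 65 (mod 134). Verify: 33 · 65 = 2145 ≡ 1 (mod 134). ✓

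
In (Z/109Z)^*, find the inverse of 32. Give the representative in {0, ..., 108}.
Apply the extended Euclidean algorithm to (109, 32), tracking rows (r, s, t) with s·109 + t·32 = r. Each division r_prev = q·r_cur + r_new produces the new row as (previous row) − q·(current row):
  row A: (109, 1, 0)   [1·109 + 0·32 = 109]
  row B: (32, 0, 1)   [0·109 + 1·32 = 32]
  109 = 3·32 + 13   → row C = row A − 3·row B = (13, 1, −3)   [check: 1·109 − 3·32 = 13]
  32 = 2·13 + 6   → row D = row B − 2·row C = (6, −2, 7)   [check: −2·109 + 7·32 = 6]
  13 = 2·6 + 1   → row E = row C − 2·row D = (1, 5, −17)   [check: 5·109 − 17·32 = 1]
  6 = 6·1 + 0   → remainder 0, stop. gcd = 1 (last nonzero row E).
The gcd is 1, so 32 is invertible mod 109. The last nonzero row gives 5·109 − 17·32 = 1, so t = −17. So 32^(−1) ≡ −17 ≡ 92 (mod 109). Verify: 32 · 92 = 2944 ≡ 1 (mod 109). ✓

Final answer: 32^(−1) ≡ 92 (mod 109)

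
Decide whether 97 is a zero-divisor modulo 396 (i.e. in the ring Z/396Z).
NO

gcd(97, 396) = 1, so 97 is a unit in Z/396Z (it has a multiplicative inverse). A unit cannot be a zero-divisor: if 97·b ≡ 0 then multiplying both sides by 97^(−1) gives b ≡ 0. So 97 is not a zero-divisor.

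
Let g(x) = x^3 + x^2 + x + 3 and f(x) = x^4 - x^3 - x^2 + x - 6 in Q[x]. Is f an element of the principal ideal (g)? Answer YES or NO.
In Q[x] the ideal (g) consists of all multiples of g, so f ∈ (g) iff g | f, i.e. iff the remainder of f on division by g is 0. Divide f by g (g is monic, so eliminate the leading term of the running remainder at each step):
  leading term x^4: subtract (x)·g(x) = x^4 + x^3 + x^2 + 3·x, leaving -2·x^3 - 2·x^2 - 2·x - 6
  leading term -2·x^3: subtract (-2)·g(x) = -2·x^3 - 2·x^2 - 2·x - 6, leaving 0
The remainder is 0, so f(x) = g(x) · h(x) with h(x) = x - 2. Hence g | f, i.e. f ∈ (g).

Final answer: YES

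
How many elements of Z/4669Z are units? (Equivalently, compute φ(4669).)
Z/4669Z has φ(4669) = 3696 units

An element a ∈ Z/4669Z is a unit iff gcd(a, 4669) = 1, so the number of units is φ(4669). φ is multiplicative, with φ(p^e) = p^e − p^(e−1). Factorise 4669 = 7 · 23 · 29. Then
  φ(4669) = (7 − 1) · (23 − 1) · (29 − 1) = 6 · 22 · 28 = 3696.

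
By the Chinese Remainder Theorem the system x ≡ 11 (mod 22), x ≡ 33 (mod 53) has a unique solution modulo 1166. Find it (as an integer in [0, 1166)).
The moduli 22, 53 are pairwise coprime, so by the CRT there is a unique solution mod 22·53 = 1166.
Solve by successive substitution. Start with x ≡ 11 (mod 22).
  Combine with x ≡ 33 (mod 53): write x = 11 + 22·t and require 11 + 22·t ≡ 33 (mod 53), i.e. 22·t ≡ 33 − 11 ≡ 22 (mod 53). Since 22^(−1) ≡ 41 (mod 53), t ≡ 41·22 ≡ 1 (mod 53). So x ≡ 11 + 22·1 = 33 (mod 1166).
Unique solution in [0, 1166): x = 33.

Final answer: x ≡ 33 (mod 1166); the representative in [0, 1166) is 33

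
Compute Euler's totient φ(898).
φ(898) = 448

φ is multiplicative, with φ(p^e) = p^e − p^(e−1). Factorise 898 = 2 · 449. Then
  φ(898) = (2 − 1) · (449 − 1) = 1 · 448 = 448.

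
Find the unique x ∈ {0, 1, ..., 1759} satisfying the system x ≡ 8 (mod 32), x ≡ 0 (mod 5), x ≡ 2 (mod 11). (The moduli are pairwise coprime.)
x ≡ 200 (mod 1760); the representative in [0, 1760) is 200

The moduli 32, 5, 11 are pairwise coprime, so by the CRT there is a unique solution mod 32·5·11 = 1760.
Solve by successive substitution. Start with x ≡ 8 (mod 32).
  Combine with x ≡ 0 (mod 5): write x = 8 + 32·t and require 8 + 32·t ≡ 0 (mod 5), i.e. 32·t ≡ 0 − 8 ≡ 2 (mod 5). Since 32^(−1) ≡ 3 (mod 5) (32 ≡ 2 (mod 5)), t ≡ 3·2 ≡ 1 (mod 5). So x ≡ 8 + 32·1 = 40 (mod 160).
  Combine with x ≡ 2 (mod 11): write x = 40 + 160·t and require 40 + 160·t ≡ 2 (mod 11), i.e. 160·t ≡ 2 − 40 ≡ 6 (mod 11). Since 160^(−1) ≡ 2 (mod 11) (160 ≡ 6 (mod 11)), t ≡ 2·6 ≡ 1 (mod 11). So x ≡ 40 + 160·1 = 200 (mod 1760).
Unique solution in [0, 1760): x = 200.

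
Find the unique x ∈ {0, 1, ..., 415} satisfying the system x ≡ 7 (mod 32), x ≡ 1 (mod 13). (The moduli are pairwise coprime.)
The moduli 32, 13 are pairwise coprime, so by the CRT there is a unique solution mod 32·13 = 416.
Solve by successive substitution. Start with x ≡ 7 (mod 32).
  Combine with x ≡ 1 (mod 13): write x = 7 + 32·t and require 7 + 32·t ≡ 1 (mod 13), i.e. 32·t ≡ 1 − 7 ≡ 7 (mod 13). Since 32^(−1) ≡ 11 (mod 13) (32 ≡ 6 (mod 13)), t ≡ 11·7 ≡ 12 (mod 13). So x ≡ 7 + 32·12 = 391 (mod 416).
Unique solution in [0, 416): x = 391.

Final answer: x ≡ 391 (mod 416); the representative in [0, 416) is 391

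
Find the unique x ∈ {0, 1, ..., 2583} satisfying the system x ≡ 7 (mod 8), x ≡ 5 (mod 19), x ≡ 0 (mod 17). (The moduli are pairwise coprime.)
The moduli 8, 19, 17 are pairwise coprime, so by the CRT there is a unique solution mod 8·19·17 = 2584.
Solve by successive substitution. Start with x ≡ 7 (mod 8).
  Combine with x ≡ 5 (mod 19): write x = 7 + 8·t and require 7 + 8·t ≡ 5 (mod 19), i.e. 8·t ≡ 5 − 7 ≡ 17 (mod 19). Since 8^(−1) ≡ 12 (mod 19), t ≡ 12·17 ≡ 14 (mod 19). So x ≡ 7 + 8·14 = 119 (mod 152).
  Combine with x ≡ 0 (mod 17): write x = 119 + 152·t and require 119 + 152·t ≡ 0 (mod 17), i.e. 152·t ≡ 0 − 119 ≡ 0 (mod 17). Since 152^(−1) ≡ 16 (mod 17) (152 ≡ 16 (mod 17)), t ≡ 16·0 ≡ 0 (mod 17). So x ≡ 119 + 152·0 = 119 (mod 2584).
Unique solution in [0, 2584): x = 119.

Final answer: x ≡ 119 (mod 2584); the representative in [0, 2584) is 119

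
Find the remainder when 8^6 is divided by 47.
25

Use repeated squaring. Binary(6) = 110. Walk through the bits of the exponent 6 left-to-right: at each bit after the leading one, square the running value, then multiply by 8 if the bit is 1 (always reducing mod 47):
  bit 1 = 1 (leading): start with 8.
  bit 2 = 1: square 8^2 = 64 ≡ 17; bit is 1, so multiply 17·8 = 136 ≡ 42 (mod 47).
  bit 3 = 0: square 42^2 = 1764 ≡ 25 (mod 47).
Final value: 8^6 ≡ 25 (mod 47).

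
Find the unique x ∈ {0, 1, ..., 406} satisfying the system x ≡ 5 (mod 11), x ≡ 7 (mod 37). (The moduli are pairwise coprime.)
x ≡ 192 (mod 407); the representative in [0, 407) is 192

The moduli 11, 37 are pairwise coprime, so by the CRT there is a unique solution mod 11·37 = 407.
Solve by successive substitution. Start with x ≡ 5 (mod 11).
  Combine with x ≡ 7 (mod 37): write x = 5 + 11·t and require 5 + 11·t ≡ 7 (mod 37), i.e. 11·t ≡ 7 − 5 ≡ 2 (mod 37). Since 11^(−1) ≡ 27 (mod 37), t ≡ 27·2 ≡ 17 (mod 37). So x ≡ 5 + 11·17 = 192 (mod 407).
Unique solution in [0, 407): x = 192.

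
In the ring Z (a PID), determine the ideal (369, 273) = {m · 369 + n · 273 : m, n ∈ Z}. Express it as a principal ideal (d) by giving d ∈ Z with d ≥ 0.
In the PID Z, (a, b) is generated by gcd(a, b). Compute gcd(369, 273) with the extended Euclidean algorithm, tracking rows (r, s, t) with s·369 + t·273 = r:
  row A: (369, 1, 0)   [1·369 + 0·273 = 369]
  row B: (273, 0, 1)   [0·369 + 1·273 = 273]
  369 = 1·273 + 96   → row C = row A − 1·row B = (96, 1, −1)   [check: 1·369 − 1·273 = 96]
  273 = 2·96 + 81   → row D = row B − 2·row C = (81, −2, 3)   [check: −2·369 + 3·273 = 81]
  96 = 1·81 + 15   → row E = row C − 1·row D = (15, 3, −4)   [check: 3·369 − 4·273 = 15]
  81 = 5·15 + 6   → row F = row D − 5·row E = (6, −17, 23)   [check: −17·369 + 23·273 = 6]
  15 = 2·6 + 3   → row G = row E − 2·row F = (3, 37, −50)   [check: 37·369 − 50·273 = 3]
  6 = 2·3 + 0   → remainder 0, stop. gcd = 3 (last nonzero row G).
So gcd(369, 273) = 3, with Bézout identity 37·369 − 50·273 = 3. Containment (⊇): the Bézout identity exhibits 3 as an element of (369, 273), giving (3) ⊆ (369, 273). Containment (⊆): since 3 | 369 and 3 | 273 (369 = 3·123, 273 = 3·91), every Z-linear combination of 369 and 273 is divisible by 3, so (369, 273) ⊆ (3). Therefore (369, 273) = (3), d = 3.

Final answer: (369, 273) = (3); d = 3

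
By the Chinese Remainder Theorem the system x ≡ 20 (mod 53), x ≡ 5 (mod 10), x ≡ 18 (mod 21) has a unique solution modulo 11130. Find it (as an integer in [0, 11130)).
x ≡ 9825 (mod 11130); the representative in [0, 11130) is 9825

The moduli 53, 10, 21 are pairwise coprime, so by the CRT there is a unique solution mod 53·10·21 = 11130.
Solve by successive substitution. Start with x ≡ 20 (mod 53).
  Combine with x ≡ 5 (mod 10): write x = 20 + 53·t and require 20 + 53·t ≡ 5 (mod 10), i.e. 53·t ≡ 5 − 20 ≡ 5 (mod 10). Since 53^(−1) ≡ 7 (mod 10) (53 ≡ 3 (mod 10)), t ≡ 7·5 ≡ 5 (mod 10). So x ≡ 20 + 53·5 = 285 (mod 530).
  Combine with x ≡ 18 (mod 21): write x = 285 + 530·t and require 285 + 530·t ≡ 18 (mod 21), i.e. 530·t ≡ 18 − 285 ≡ 6 (mod 21). Since 530^(−1) ≡ 17 (mod 21) (530 ≡ 5 (mod 21)), t ≡ 17·6 ≡ 18 (mod 21). So x ≡ 285 + 530·18 = 9825 (mod 11130).
Unique solution in [0, 11130): x = 9825.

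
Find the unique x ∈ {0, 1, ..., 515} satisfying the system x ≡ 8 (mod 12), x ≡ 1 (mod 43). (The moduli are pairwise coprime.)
x ≡ 44 (mod 516); the representative in [0, 516) is 44

The moduli 12, 43 are pairwise coprime, so by the CRT there is a unique solution mod 12·43 = 516.
Solve by successive substitution. Start with x ≡ 8 (mod 12).
  Combine with x ≡ 1 (mod 43): write x = 8 + 12·t and require 8 + 12·t ≡ 1 (mod 43), i.e. 12·t ≡ 1 − 8 ≡ 36 (mod 43). Since 12^(−1) ≡ 18 (mod 43), t ≡ 18·36 ≡ 3 (mod 43). So x ≡ 8 + 12·3 = 44 (mod 516).
Unique solution in [0, 516): x = 44.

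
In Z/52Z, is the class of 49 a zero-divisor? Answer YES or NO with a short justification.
gcd(49, 52) = 1, so 49 is a unit in Z/52Z (it has a multiplicative inverse). A unit cannot be a zero-divisor: if 49·b ≡ 0 then multiplying both sides by 49^(−1) gives b ≡ 0. So 49 is not a zero-divisor.

Final answer: NO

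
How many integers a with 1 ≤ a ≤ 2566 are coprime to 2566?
1282

The number of a ∈ {1, ..., 2566} with gcd(a, 2566) = 1 is by definition Euler's totient φ(2566). φ is multiplicative, with φ(p^e) = p^e − p^(e−1). Factorise 2566 = 2 · 1283. Then
  φ(2566) = (2 − 1) · (1283 − 1) = 1 · 1282 = 1282.
So there are 1282 such integers.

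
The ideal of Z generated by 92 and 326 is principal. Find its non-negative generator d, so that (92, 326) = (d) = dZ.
In the PID Z, (a, b) is generated by gcd(a, b). Compute gcd(326, 92) with the extended Euclidean algorithm, tracking rows (r, s, t) with s·326 + t·92 = r:
  row A: (326, 1, 0)   [1·326 + 0·92 = 326]
  row B: (92, 0, 1)   [0·326 + 1·92 = 92]
  326 = 3·92 + 50   → row C = row A − 3·row B = (50, 1, −3)   [check: 1·326 − 3·92 = 50]
  92 = 1·50 + 42   → row D = row B − 1·row C = (42, −1, 4)   [check: −1·326 + 4·92 = 42]
  50 = 1·42 + 8   → row E = row C − 1·row D = (8, 2, −7)   [check: 2·326 − 7·92 = 8]
  42 = 5·8 + 2   → row F = row D − 5·row E = (2, −11, 39)   [check: −11·326 + 39·92 = 2]
  8 = 4·2 + 0   → remainder 0, stop. gcd = 2 (last nonzero row F).
So gcd(92, 326) = 2, with Bézout identity −11·326 + 39·92 = 2. Containment (⊇): the Bézout identity exhibits 2 as an element of (92, 326), giving (2) ⊆ (92, 326). Containment (⊆): since 2 | 92 and 2 | 326 (92 = 2·46, 326 = 2·163), every Z-linear combination of 92 and 326 is divisible by 2, so (92, 326) ⊆ (2). Therefore (92, 326) = (2), d = 2.

Final answer: (92, 326) = (2); d = 2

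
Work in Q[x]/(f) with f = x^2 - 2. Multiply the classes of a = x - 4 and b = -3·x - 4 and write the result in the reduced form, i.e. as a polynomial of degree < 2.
a · b ≡ 8·x + 10 (mod f(x))

First multiply in Q[x] without reducing: a · b = -3·x^2 + 8·x + 16. Now divide by f(x) = x^2 - 2, eliminating the leading term at each step:
  leading term -3·x^2: subtract (-3)·f(x) = 6 - 3·x^2, leaving 8·x + 10
The degree is now < 2, so this is the remainder. Hence a · b ≡ 8·x + 10 in Q[x]/(f).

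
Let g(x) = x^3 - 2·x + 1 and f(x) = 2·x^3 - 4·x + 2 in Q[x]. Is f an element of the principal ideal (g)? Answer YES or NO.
In Q[x] the ideal (g) consists of all multiples of g, so f ∈ (g) iff g | f, i.e. iff the remainder of f on division by g is 0. Divide f by g (g is monic, so eliminate the leading term of the running remainder at each step):
  leading term 2·x^3: subtract (2)·g(x) = 2·x^3 - 4·x + 2, leaving 0
The remainder is 0, so f(x) = g(x) · h(x) with h(x) = 2. Hence g | f, i.e. f ∈ (g).

Final answer: YES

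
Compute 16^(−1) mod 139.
Apply the extended Euclidean algorithm to (139, 16), tracking rows (r, s, t) with s·139 + t·16 = r. Each division r_prev = q·r_cur + r_new produces the new row as (previous row) − q·(current row):
  row A: (139, 1, 0)   [1·139 + 0·16 = 139]
  row B: (16, 0, 1)   [0·139 + 1·16 = 16]
  139 = 8·16 + 11   → row C = row A − 8·row B = (11, 1, −8)   [check: 1·139 − 8·16 = 11]
  16 = 1·11 + 5   → row D = row B − 1·row C = (5, −1, 9)   [check: −1·139 + 9·16 = 5]
  11 = 2·5 + 1   → row E = row C − 2·row D = (1, 3, −26)   [check: 3·139 − 26·16 = 1]
  5 = 5·1 + 0   → remainder 0, stop. gcd = 1 (last nonzero row E).
The gcd is 1, so 16 is invertible mod 139. The last nonzero row gives 3·139 − 26·16 = 1, so t = −26. So 16^(−1) ≡ −26 ≡ 113 (mod 139). Verify: 16 · 113 = 1808 ≡ 1 (mod 139). ✓

Final answer: 16^(−1) ≡ 113 (mod 139)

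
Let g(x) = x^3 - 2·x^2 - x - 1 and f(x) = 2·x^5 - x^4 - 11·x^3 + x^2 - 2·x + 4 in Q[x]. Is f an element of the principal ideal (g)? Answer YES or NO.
NO

In Q[x] the ideal (g) consists of all multiples of g, so f ∈ (g) iff g | f, i.e. iff the remainder of f on division by g is 0. Divide f by g (g is monic, so eliminate the leading term of the running remainder at each step):
  leading term 2·x^5: subtract (2·x^2)·g(x) = 2·x^5 - 4·x^4 - 2·x^3 - 2·x^2, leaving 3·x^4 - 9·x^3 + 3·x^2 - 2·x + 4
  leading term 3·x^4: subtract (3·x)·g(x) = 3·x^4 - 6·x^3 - 3·x^2 - 3·x, leaving -3·x^3 + 6·x^2 + x + 4
  leading term -3·x^3: subtract (-3)·g(x) = -3·x^3 + 6·x^2 + 3·x + 3, leaving 1 - 2·x
The remainder r(x) = 1 - 2·x ≠ 0 (and deg r < deg g), so g ∤ f, i.e. f ∉ (g).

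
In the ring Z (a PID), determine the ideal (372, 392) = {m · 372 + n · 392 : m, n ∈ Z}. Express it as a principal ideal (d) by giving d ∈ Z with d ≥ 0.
(372, 392) = (4); d = 4

In the PID Z, (a, b) is generated by gcd(a, b). Compute gcd(392, 372) with the extended Euclidean algorithm, tracking rows (r, s, t) with s·392 + t·372 = r:
  row A: (392, 1, 0)   [1·392 + 0·372 = 392]
  row B: (372, 0, 1)   [0·392 + 1·372 = 372]
  392 = 1·372 + 20   → row C = row A − 1·row B = (20, 1, −1)   [check: 1·392 − 1·372 = 20]
  372 = 18·20 + 12   → row D = row B − 18·row C = (12, −18, 19)   [check: −18·392 + 19·372 = 12]
  20 = 1·12 + 8   → row E = row C − 1·row D = (8, 19, −20)   [check: 19·392 − 20·372 = 8]
  12 = 1·8 + 4   → row F = row D − 1·row E = (4, −37, 39)   [check: −37·392 + 39·372 = 4]
  8 = 2·4 + 0   → remainder 0, stop. gcd = 4 (last nonzero row F).
So gcd(372, 392) = 4, with Bézout identity −37·392 + 39·372 = 4. Containment (⊇): the Bézout identity exhibits 4 as an element of (372, 392), giving (4) ⊆ (372, 392). Containment (⊆): since 4 | 372 and 4 | 392 (372 = 4·93, 392 = 4·98), every Z-linear combination of 372 and 392 is divisible by 4, so (372, 392) ⊆ (4). Therefore (372, 392) = (4), d = 4.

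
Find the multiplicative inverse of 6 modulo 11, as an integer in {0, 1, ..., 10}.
6^(−1) ≡ 2 (mod 11)

Apply the extended Euclidean algorithm to (11, 6), tracking rows (r, s, t) with s·11 + t·6 = r. Each division r_prev = q·r_cur + r_new produces the new row as (previous row) − q·(current row):
  row A: (11, 1, 0)   [1·11 + 0·6 = 11]
  row B: (6, 0, 1)   [0·11 + 1·6 = 6]
  11 = 1·6 + 5   → row C = row A − 1·row B = (5, 1, −1)   [check: 1·11 − 1·6 = 5]
  6 = 1·5 + 1   → row D = row B − 1·row C = (1, −1, 2)   [check: −1·11 + 2·6 = 1]
  5 = 5·1 + 0   → remainder 0, stop. gcd = 1 (last nonzero row D).
The gcd is 1, so 6 is invertible mod 11. The last nonzero row gives −1·11 + 2·6 = 1, so t = 2. So 6^(−1) ≡ 2 (mod 11). Verify: 6 · 2 = 12 ≡ 1 (mod 11). ✓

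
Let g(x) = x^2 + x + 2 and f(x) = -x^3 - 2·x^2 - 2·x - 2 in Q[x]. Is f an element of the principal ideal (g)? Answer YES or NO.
NO

In Q[x] the ideal (g) consists of all multiples of g, so f ∈ (g) iff g | f, i.e. iff the remainder of f on division by g is 0. Divide f by g (g is monic, so eliminate the leading term of the running remainder at each step):
  leading term -x^3: subtract (-x)·g(x) = -x^3 - x^2 - 2·x, leaving -x^2 - 2
  leading term -x^2: subtract (-1)·g(x) = -x^2 - x - 2, leaving x
The remainder r(x) = x ≠ 0 (and deg r < deg g), so g ∤ f, i.e. f ∉ (g).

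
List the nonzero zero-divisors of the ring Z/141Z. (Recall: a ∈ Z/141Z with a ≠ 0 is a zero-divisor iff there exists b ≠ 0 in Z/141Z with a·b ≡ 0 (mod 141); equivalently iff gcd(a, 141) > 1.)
nonzero zero-divisors of Z/141Z = {3, 6, 9, 12, 15, 18, 21, 24, 27, 30, 33, 36, 39, 42, 45, 47, 48, 51, 54, 57, 60, 63, 66, 69, 72, 75, 78, 81, 84, 87, 90, 93, 94, 96, 99, 102, 105, 108, 111, 114, 117, 120, 123, 126, 129, 132, 135, 138}

An element a ∈ Z/141Z (with a ≠ 0) is a zero-divisor iff gcd(a, 141) > 1 (because a is a unit precisely when gcd(a, n) = 1, and in Z/nZ every nonzero, non-unit element is a zero-divisor). Scan a = 1, ..., 140 and keep those with gcd(a, 141) > 1:
  gcd(3, 141) = 3, gcd(6, 141) = 3, gcd(9, 141) = 3, gcd(12, 141) = 3, gcd(15, 141) = 3, gcd(18, 141) = 3, gcd(21, 141) = 3, gcd(24, 141) = 3, gcd(27, 141) = 3, gcd(30, 141) = 3, gcd(33, 141) = 3, gcd(36, 141) = 3, gcd(39, 141) = 3, gcd(42, 141) = 3, gcd(45, 141) = 3, gcd(47, 141) = 47, gcd(48, 141) = 3, gcd(51, 141) = 3, gcd(54, 141) = 3, gcd(57, 141) = 3, gcd(60, 141) = 3, gcd(63, 141) = 3, gcd(66, 141) = 3, gcd(69, 141) = 3, gcd(72, 141) = 3, gcd(75, 141) = 3, gcd(78, 141) = 3, gcd(81, 141) = 3, gcd(84, 141) = 3, gcd(87, 141) = 3, gcd(90, 141) = 3, gcd(93, 141) = 3, gcd(94, 141) = 47, gcd(96, 141) = 3, gcd(99, 141) = 3, gcd(102, 141) = 3, gcd(105, 141) = 3, gcd(108, 141) = 3, gcd(111, 141) = 3, gcd(114, 141) = 3, gcd(117, 141) = 3, gcd(120, 141) = 3, gcd(123, 141) = 3, gcd(126, 141) = 3, gcd(129, 141) = 3, gcd(132, 141) = 3, gcd(135, 141) = 3, gcd(138, 141) = 3.
All other a ∈ {1, ..., 140} have gcd(a, 141) = 1 and are units. So the nonzero zero-divisors are exactly the 48 values of a appearing in this scan.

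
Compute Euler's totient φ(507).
φ(507) = 312

φ is multiplicative, with φ(p^e) = p^e − p^(e−1). Factorise 507 = 3 · 13^2. Then
  φ(507) = (3 − 1) · (13^2 − 13^1) = 2 · 156 = 312.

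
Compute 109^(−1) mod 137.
Apply the extended Euclidean algorithm to (137, 109), tracking rows (r, s, t) with s·137 + t·109 = r. Each division r_prev = q·r_cur + r_new produces the new row as (previous row) − q·(current row):
  row A: (137, 1, 0)   [1·137 + 0·109 = 137]
  row B: (109, 0, 1)   [0·137 + 1·109 = 109]
  137 = 1·109 + 28   → row C = row A − 1·row B = (28, 1, −1)   [check: 1·137 − 1·109 = 28]
  109 = 3·28 + 25   → row D = row B − 3·row C = (25, −3, 4)   [check: −3·137 + 4·109 = 25]
  28 = 1·25 + 3   → row E = row C − 1·row D = (3, 4, −5)   [check: 4·137 − 5·109 = 3]
  25 = 8·3 + 1   → row F = row D − 8·row E = (1, −35, 44)   [check: −35·137 + 44·109 = 1]
  3 = 3·1 + 0   → remainder 0, stop. gcd = 1 (last nonzero row F).
The gcd is 1, so 109 is invertible mod 137. The last nonzero row gives −35·137 + 44·109 = 1, so t = 44. So 109^(−1) ≡ 44 (mod 137). Verify: 109 · 44 = 4796 ≡ 1 (mod 137). ✓

Final answer: 109^(−1) ≡ 44 (mod 137)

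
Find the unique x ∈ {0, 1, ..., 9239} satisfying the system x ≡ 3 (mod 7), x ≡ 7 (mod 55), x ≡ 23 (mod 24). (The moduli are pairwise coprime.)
x ≡ 4847 (mod 9240); the representative in [0, 9240) is 4847

The moduli 7, 55, 24 are pairwise coprime, so by the CRT there is a unique solution mod 7·55·24 = 9240.
Solve by successive substitution. Start with x ≡ 3 (mod 7).
  Combine with x ≡ 7 (mod 55): write x = 3 + 7·t and require 3 + 7·t ≡ 7 (mod 55), i.e. 7·t ≡ 7 − 3 ≡ 4 (mod 55). Since 7^(−1) ≡ 8 (mod 55), t ≡ 8·4 ≡ 32 (mod 55). So x ≡ 3 + 7·32 = 227 (mod 385).
  Combine with x ≡ 23 (mod 24): write x = 227 + 385·t and require 227 + 385·t ≡ 23 (mod 24), i.e. 385·t ≡ 23 − 227 ≡ 12 (mod 24). Since 385^(−1) ≡ 1 (mod 24) (385 ≡ 1 (mod 24)), t ≡ 1·12 ≡ 12 (mod 24). So x ≡ 227 + 385·12 = 4847 (mod 9240).
Unique solution in [0, 9240): x = 4847.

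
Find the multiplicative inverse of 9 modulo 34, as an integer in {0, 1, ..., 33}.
9^(−1) ≡ 19 (mod 34)

Apply the extended Euclidean algorithm to (34, 9), tracking rows (r, s, t) with s·34 + t·9 = r. Each division r_prev = q·r_cur + r_new produces the new row as (previous row) − q·(current row):
  row A: (34, 1, 0)   [1·34 + 0·9 = 34]
  row B: (9, 0, 1)   [0·34 + 1·9 = 9]
  34 = 3·9 + 7   → row C = row A − 3·row B = (7, 1, −3)   [check: 1·34 − 3·9 = 7]
  9 = 1·7 + 2   → row D = row B − 1·row C = (2, −1, 4)   [check: −1·34 + 4·9 = 2]
  7 = 3·2 + 1   → row E = row C − 3·row D = (1, 4, −15)   [check: 4·34 − 15·9 = 1]
  2 = 2·1 + 0   → remainder 0, stop. gcd = 1 (last nonzero row E).
The gcd is 1, so 9 is invertible mod 34. The last nonzero row gives 4·34 − 15·9 = 1, so t = −15. So 9^(−1) ≡ −15 ≡ 19 (mod 34). Verify: 9 · 19 = 171 ≡ 1 (mod 34). ✓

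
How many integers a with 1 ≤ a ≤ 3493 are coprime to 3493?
The number of a ∈ {1, ..., 3493} with gcd(a, 3493) = 1 is by definition Euler's totient φ(3493). φ is multiplicative, with φ(p^e) = p^e − p^(e−1). Factorise 3493 = 7 · 499. Then
  φ(3493) = (7 − 1) · (499 − 1) = 6 · 498 = 2988.
So there are 2988 such integers.

Final answer: 2988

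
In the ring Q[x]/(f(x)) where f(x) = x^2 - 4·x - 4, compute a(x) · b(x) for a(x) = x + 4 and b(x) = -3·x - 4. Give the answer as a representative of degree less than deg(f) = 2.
First multiply in Q[x] without reducing: a · b = -3·x^2 - 16·x - 16. Now divide by f(x) = x^2 - 4·x - 4, eliminating the leading term at each step:
  leading term -3·x^2: subtract (-3)·f(x) = -3·x^2 + 12·x + 12, leaving -28·x - 28
The degree is now < 2, so this is the remainder. Hence a · b ≡ -28·x - 28 in Q[x]/(f).

Final answer: a · b ≡ -28·x - 28 (mod f(x))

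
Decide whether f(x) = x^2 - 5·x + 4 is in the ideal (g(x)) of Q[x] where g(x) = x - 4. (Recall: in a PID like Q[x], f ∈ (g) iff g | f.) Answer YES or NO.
In Q[x] the ideal (g) consists of all multiples of g, so f ∈ (g) iff g | f, i.e. iff the remainder of f on division by g is 0. Divide f by g (g is monic, so eliminate the leading term of the running remainder at each step):
  leading term x^2: subtract (x)·g(x) = x^2 - 4·x, leaving 4 - x
  leading term -x: subtract (-1)·g(x) = 4 - x, leaving 0
The remainder is 0, so f(x) = g(x) · h(x) with h(x) = x - 1. Hence g | f, i.e. f ∈ (g).

Final answer: YES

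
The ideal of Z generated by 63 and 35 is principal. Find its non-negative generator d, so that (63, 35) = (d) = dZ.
(63, 35) = (7); d = 7

In the PID Z, (a, b) is generated by gcd(a, b). Compute gcd(63, 35) with the extended Euclidean algorithm, tracking rows (r, s, t) with s·63 + t·35 = r:
  row A: (63, 1, 0)   [1·63 + 0·35 = 63]
  row B: (35, 0, 1)   [0·63 + 1·35 = 35]
  63 = 1·35 + 28   → row C = row A − 1·row B = (28, 1, −1)   [check: 1·63 − 1·35 = 28]
  35 = 1·28 + 7   → row D = row B − 1·row C = (7, −1, 2)   [check: −1·63 + 2·35 = 7]
  28 = 4·7 + 0   → remainder 0, stop. gcd = 7 (last nonzero row D).
So gcd(63, 35) = 7, with Bézout identity −1·63 + 2·35 = 7. Containment (⊇): the Bézout identity exhibits 7 as an element of (63, 35), giving (7) ⊆ (63, 35). Containment (⊆): since 7 | 63 and 7 | 35 (63 = 7·9, 35 = 7·5), every Z-linear combination of 63 and 35 is divisible by 7, so (63, 35) ⊆ (7). Therefore (63, 35) = (7), d = 7.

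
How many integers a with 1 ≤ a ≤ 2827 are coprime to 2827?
2560

The number of a ∈ {1, ..., 2827} with gcd(a, 2827) = 1 is by definition Euler's totient φ(2827). φ is multiplicative, with φ(p^e) = p^e − p^(e−1). Factorise 2827 = 11 · 257. Then
  φ(2827) = (11 − 1) · (257 − 1) = 10 · 256 = 2560.
So there are 2560 such integers.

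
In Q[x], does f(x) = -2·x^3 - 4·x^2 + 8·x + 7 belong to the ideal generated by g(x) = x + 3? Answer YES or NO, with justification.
NO

In Q[x] the ideal (g) consists of all multiples of g, so f ∈ (g) iff g | f, i.e. iff the remainder of f on division by g is 0. Divide f by g (g is monic, so eliminate the leading term of the running remainder at each step):
  leading term -2·x^3: subtract (-2·x^2)·g(x) = -2·x^3 - 6·x^2, leaving 2·x^2 + 8·x + 7
  leading term 2·x^2: subtract (2·x)·g(x) = 2·x^2 + 6·x, leaving 2·x + 7
  leading term 2·x: subtract (2)·g(x) = 2·x + 6, leaving 1
The remainder r(x) = 1 ≠ 0 (and deg r < deg g), so g ∤ f, i.e. f ∉ (g).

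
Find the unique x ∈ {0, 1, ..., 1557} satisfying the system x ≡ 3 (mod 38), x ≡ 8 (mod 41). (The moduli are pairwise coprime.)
The moduli 38, 41 are pairwise coprime, so by the CRT there is a unique solution mod 38·41 = 1558.
Solve by successive substitution. Start with x ≡ 3 (mod 38).
  Combine with x ≡ 8 (mod 41): write x = 3 + 38·t and require 3 + 38·t ≡ 8 (mod 41), i.e. 38·t ≡ 8 − 3 ≡ 5 (mod 41). Since 38^(−1) ≡ 27 (mod 41), t ≡ 27·5 ≡ 12 (mod 41). So x ≡ 3 + 38·12 = 459 (mod 1558).
Unique solution in [0, 1558): x = 459.

Final answer: x ≡ 459 (mod 1558); the representative in [0, 1558) is 459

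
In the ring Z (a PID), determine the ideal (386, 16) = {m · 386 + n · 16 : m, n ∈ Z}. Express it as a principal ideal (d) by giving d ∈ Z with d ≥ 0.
(386, 16) = (2); d = 2

In the PID Z, (a, b) is generated by gcd(a, b). Compute gcd(386, 16) with the extended Euclidean algorithm, tracking rows (r, s, t) with s·386 + t·16 = r:
  row A: (386, 1, 0)   [1·386 + 0·16 = 386]
  row B: (16, 0, 1)   [0·386 + 1·16 = 16]
  386 = 24·16 + 2   → row C = row A − 24·row B = (2, 1, −24)   [check: 1·386 − 24·16 = 2]
  16 = 8·2 + 0   → remainder 0, stop. gcd = 2 (last nonzero row C).
So gcd(386, 16) = 2, with Bézout identity 1·386 − 24·16 = 2. Containment (⊇): the Bézout identity exhibits 2 as an element of (386, 16), giving (2) ⊆ (386, 16). Containment (⊆): since 2 | 386 and 2 | 16 (386 = 2·193, 16 = 2·8), every Z-linear combination of 386 and 16 is divisible by 2, so (386, 16) ⊆ (2). Therefore (386, 16) = (2), d = 2.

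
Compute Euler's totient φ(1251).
φ is multiplicative, with φ(p^e) = p^e − p^(e−1). Factorise 1251 = 3^2 · 139. Then
  φ(1251) = (3^2 − 3^1) · (139 − 1) = 6 · 138 = 828.

Final answer: φ(1251) = 828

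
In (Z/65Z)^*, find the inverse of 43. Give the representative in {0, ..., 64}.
Apply the extended Euclidean algorithm to (65, 43), tracking rows (r, s, t) with s·65 + t·43 = r. Each division r_prev = q·r_cur + r_new produces the new row as (previous row) − q·(current row):
  row A: (65, 1, 0)   [1·65 + 0·43 = 65]
  row B: (43, 0, 1)   [0·65 + 1·43 = 43]
  65 = 1·43 + 22   → row C = row A − 1·row B = (22, 1, −1)   [check: 1·65 − 1·43 = 22]
  43 = 1·22 + 21   → row D = row B − 1·row C = (21, −1, 2)   [check: −1·65 + 2·43 = 21]
  22 = 1·21 + 1   → row E = row C − 1·row D = (1, 2, −3)   [check: 2·65 − 3·43 = 1]
  21 = 21·1 + 0   → remainder 0, stop. gcd = 1 (last nonzero row E).
The gcd is 1, so 43 is invertible mod 65. The last nonzero row gives 2·65 − 3·43 = 1, so t = −3. So 43^(−1) ≡ −3 ≡ 62 (mod 65). Verify: 43 · 62 = 2666 ≡ 1 (mod 65). ✓

Final answer: 43^(−1) ≡ 62 (mod 65)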